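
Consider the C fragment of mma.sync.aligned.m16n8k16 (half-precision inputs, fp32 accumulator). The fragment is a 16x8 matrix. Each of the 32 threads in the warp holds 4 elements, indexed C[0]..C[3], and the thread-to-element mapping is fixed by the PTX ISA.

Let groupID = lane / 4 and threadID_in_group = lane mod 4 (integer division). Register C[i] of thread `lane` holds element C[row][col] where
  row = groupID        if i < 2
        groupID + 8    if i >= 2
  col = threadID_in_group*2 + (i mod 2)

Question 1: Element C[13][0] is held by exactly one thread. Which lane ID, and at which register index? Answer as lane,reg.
20,2

r=13→G=5,rhi=1  c=0→T=0,p=0
L=5*4+0=20  i=1*2+0=2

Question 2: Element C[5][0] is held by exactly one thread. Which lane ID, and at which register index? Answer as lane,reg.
20,0

r=5⇒gr=5,Rb=0  c=0⇒th=0,odd=0
L=5*4+0=20  i=0*2+0=0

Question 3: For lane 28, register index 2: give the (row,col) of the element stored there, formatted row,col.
15,0

28: gid=7,tid=0
[2] (7+8,0*2+0) = (15,0)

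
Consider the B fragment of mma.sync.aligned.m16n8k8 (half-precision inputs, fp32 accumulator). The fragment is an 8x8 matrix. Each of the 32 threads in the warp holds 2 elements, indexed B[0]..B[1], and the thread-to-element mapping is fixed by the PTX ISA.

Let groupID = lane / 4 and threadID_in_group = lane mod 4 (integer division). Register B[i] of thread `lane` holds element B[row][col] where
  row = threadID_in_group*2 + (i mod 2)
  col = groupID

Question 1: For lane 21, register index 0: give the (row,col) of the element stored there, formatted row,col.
2,5

21: g=5,t=1
[0] (1*2+0,5) = (2,5)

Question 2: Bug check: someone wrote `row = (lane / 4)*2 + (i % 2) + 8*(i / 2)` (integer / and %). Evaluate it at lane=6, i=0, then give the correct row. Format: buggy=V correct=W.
`(lane / 4)*2 + (i % 2) + 8*(i / 2)`[6,0]->2
L=6->g=6>>2=1, t=6&3=2
[0]->row 2·2+0=4  col g=1
row: 2 vs 4

buggy=2 correct=4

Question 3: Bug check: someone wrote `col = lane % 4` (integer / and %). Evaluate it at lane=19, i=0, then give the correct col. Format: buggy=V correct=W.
buggy=3 correct=4

`lane % 4`[19,0]->3
L=19->gid=19>>2=4, tid=19&3=3
[0]->row 3·2+0=6  col gid=4
col: 3 vs 4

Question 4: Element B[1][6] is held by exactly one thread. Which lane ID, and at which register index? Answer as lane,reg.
24,1

c=6->g=6  r=1->t=0,b0=1
L=6*4+0=24  i=1=1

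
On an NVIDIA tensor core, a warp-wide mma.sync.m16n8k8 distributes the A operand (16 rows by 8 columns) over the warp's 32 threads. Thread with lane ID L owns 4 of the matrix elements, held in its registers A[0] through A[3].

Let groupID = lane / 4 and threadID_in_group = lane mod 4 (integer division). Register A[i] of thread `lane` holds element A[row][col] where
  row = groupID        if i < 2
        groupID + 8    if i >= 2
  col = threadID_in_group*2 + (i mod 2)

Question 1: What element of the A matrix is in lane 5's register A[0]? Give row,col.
L=5→G=5>>2=1, T=5&3=1
[0]→row 1+0=1  col 1·2+0=2

1,2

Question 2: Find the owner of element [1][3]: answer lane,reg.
r: 1->gid=1,r8=0  c: 3->tid=1,i&1=1
L=1*4+1=5  i=0*2+1=1

5,1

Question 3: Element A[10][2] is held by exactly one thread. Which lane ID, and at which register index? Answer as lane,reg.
r: 10->gid=2,r8=1  c: 2->tid=1,i&1=0
L=2*4+1=9  i=1*2+0=2

9,2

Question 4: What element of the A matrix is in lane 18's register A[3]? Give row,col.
lane 18: grp=4 (18/4), tig=2 (18%4)
i=3: r=4+8=12, c=2*2+1=5

12,5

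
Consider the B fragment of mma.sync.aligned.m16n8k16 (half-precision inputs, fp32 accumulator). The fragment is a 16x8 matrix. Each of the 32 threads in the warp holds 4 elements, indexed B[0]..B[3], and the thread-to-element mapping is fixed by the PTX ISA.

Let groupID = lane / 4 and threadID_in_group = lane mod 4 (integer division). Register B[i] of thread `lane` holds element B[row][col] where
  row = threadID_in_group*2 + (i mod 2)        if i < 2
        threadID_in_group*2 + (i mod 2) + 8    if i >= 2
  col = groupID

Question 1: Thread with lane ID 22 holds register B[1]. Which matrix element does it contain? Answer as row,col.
5,5

lane 22: grp=5 (22/4), tig=2 (22%4)
i=1: r=2*2+1+0=5, c=grp=5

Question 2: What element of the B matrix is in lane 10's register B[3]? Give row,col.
L=10=>grp=10>>2=2, tig=10&3=2
[3]=>row 2·2+1+8=13  col grp=2

13,2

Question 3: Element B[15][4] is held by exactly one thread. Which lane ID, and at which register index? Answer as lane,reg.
19,3

c=4->g=4  r=15->rb=1,t=3,b0=1
L=4*4+3=19  i=1*2+1=3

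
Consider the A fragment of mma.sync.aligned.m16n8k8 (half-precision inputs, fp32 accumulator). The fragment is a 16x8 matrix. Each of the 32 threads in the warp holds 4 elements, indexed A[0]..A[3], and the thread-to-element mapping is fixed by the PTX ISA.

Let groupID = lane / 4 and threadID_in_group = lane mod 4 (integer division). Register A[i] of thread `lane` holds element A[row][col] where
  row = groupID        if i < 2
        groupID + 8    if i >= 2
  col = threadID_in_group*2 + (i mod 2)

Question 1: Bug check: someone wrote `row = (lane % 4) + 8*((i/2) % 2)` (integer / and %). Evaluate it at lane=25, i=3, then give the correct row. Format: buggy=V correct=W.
buggy=9 correct=14

`(lane % 4) + 8*((i/2) % 2)`[25,3]->9
lane 25->25/4=6, 25 mod 4=1
i=3  r:6+8->14  c:2·1+1->3
row: 9 vs 14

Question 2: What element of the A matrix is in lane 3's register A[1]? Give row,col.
3: G=0,T=3
[1] (0+0,3*2+1) = (0,7)

0,7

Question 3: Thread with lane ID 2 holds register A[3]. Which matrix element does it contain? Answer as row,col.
8,5

lane 2=>2/4=0, 2 mod 4=2
i=3  r:0+8=>8  c:2·2+1=>5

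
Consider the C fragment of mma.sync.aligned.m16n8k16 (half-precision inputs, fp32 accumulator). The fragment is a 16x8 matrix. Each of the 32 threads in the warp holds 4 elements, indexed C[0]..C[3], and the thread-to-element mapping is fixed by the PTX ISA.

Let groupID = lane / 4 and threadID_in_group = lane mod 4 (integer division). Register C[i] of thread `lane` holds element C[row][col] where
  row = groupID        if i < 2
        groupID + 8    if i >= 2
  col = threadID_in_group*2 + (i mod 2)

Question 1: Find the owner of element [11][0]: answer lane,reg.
r=11→G=3,rhi=1  c=0→T=0,p=0
L=3*4+0=12  i=1*2+0=2

12,2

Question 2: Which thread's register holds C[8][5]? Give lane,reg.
2,3

r:8=>grp=0,rB=1  c:5=>tig=2,lo=1
L=0*4+2=2  i=1*2+1=3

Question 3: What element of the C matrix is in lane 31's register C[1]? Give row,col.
31: gid=7,tid=3
[1] (7+0,3*2+1) = (7,7)

7,7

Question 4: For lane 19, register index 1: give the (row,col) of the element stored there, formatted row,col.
lane 19→19/4=4, 19 mod 4=3
i=1  r:4+0→4  c:2·3+1→7

4,7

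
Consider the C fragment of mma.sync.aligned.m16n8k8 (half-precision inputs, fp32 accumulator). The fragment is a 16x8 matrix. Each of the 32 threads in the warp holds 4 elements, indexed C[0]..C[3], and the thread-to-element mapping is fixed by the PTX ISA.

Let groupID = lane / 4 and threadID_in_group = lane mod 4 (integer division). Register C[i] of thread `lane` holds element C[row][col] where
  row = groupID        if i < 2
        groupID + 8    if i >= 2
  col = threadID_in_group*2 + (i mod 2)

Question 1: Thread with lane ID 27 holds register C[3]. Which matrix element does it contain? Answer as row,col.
14,7

lane 27: g=6 (27/4), t=3 (27%4)
i=3: r=6+8=14, c=3*2+1=7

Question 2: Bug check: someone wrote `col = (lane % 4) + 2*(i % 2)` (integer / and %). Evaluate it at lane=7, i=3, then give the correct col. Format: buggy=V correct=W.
`(lane % 4) + 2*(i % 2)`[7,3]→5
L=7→G=7>>2=1, T=7&3=3
[3]→row 1+8=9  col 3·2+1=7
col: 5 vs 7

buggy=5 correct=7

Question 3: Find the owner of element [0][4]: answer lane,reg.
r=0⇒gr=0,Rb=0  c=4⇒th=2,odd=0
L=0*4+2=2  i=0*2+0=0

2,0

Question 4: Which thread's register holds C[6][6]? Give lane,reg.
27,0

r=6->g=6,rb=0  c=6->t=3,b0=0
L=6*4+3=27  i=0*2+0=0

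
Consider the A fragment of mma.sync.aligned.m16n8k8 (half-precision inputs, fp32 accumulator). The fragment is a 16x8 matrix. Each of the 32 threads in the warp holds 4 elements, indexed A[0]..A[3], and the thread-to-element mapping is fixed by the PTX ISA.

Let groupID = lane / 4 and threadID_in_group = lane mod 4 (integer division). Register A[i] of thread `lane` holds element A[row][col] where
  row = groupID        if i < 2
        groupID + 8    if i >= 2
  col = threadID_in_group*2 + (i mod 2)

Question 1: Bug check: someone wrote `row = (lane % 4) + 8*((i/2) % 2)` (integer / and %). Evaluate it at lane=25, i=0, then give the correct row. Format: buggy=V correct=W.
buggy=1 correct=6

`(lane % 4) + 8*((i/2) % 2)`[25,0]=>1
lane 25=>25/4=6, 25 mod 4=1
i=0  r:6+0=>6  c:2·1+0=>2
row: 1 vs 6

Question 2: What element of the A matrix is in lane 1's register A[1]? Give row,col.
lane 1->1/4=0, 1 mod 4=1
i=1  r:0+0->0  c:2·1+1->3

0,3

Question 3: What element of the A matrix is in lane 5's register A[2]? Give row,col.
lane 5: gid=1 (5/4), tid=1 (5%4)
i=2: r=1+8=9, c=1*2+0=2

9,2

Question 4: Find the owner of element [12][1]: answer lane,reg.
16,3

r=12→G=4,rhi=1  c=1→T=0,p=1
L=4*4+0=16  i=1*2+1=3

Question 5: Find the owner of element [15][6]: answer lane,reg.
r=15->g=7,rb=1  c=6->t=3,b0=0
L=7*4+3=31  i=1*2+0=2

31,2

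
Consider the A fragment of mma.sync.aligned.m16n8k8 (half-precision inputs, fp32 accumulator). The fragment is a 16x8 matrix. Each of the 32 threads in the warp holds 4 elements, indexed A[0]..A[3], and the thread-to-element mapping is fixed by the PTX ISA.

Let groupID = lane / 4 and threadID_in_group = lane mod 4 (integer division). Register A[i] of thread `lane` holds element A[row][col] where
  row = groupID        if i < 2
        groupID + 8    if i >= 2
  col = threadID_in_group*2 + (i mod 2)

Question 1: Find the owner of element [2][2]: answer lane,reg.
r: 2->gid=2,r8=0  c: 2->tid=1,i&1=0
L=2*4+1=9  i=0*2+0=0

9,0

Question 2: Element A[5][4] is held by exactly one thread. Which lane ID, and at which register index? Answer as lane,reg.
22,0

r=5⇒gr=5,Rb=0  c=4⇒th=2,odd=0
L=5*4+2=22  i=0*2+0=0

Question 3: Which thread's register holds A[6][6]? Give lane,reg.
r: 6->gid=6,r8=0  c: 6->tid=3,i&1=0
L=6*4+3=27  i=0*2+0=0

27,0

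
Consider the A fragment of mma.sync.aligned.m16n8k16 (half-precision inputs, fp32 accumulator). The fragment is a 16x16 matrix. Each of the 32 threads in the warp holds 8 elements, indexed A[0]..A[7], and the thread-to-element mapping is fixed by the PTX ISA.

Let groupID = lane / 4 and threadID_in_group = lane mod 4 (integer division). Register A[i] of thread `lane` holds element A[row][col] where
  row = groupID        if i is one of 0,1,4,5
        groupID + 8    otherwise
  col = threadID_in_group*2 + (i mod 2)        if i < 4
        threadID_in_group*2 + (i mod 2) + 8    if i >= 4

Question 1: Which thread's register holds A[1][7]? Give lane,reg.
7,1

r:1=>grp=1,rB=0  c:7=>cB=0,tig=3,lo=1
L=1*4+3=7  i=0*4+0*2+1=1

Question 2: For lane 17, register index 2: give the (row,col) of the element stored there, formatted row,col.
12,2

lane 17=>17/4=4, 17 mod 4=1
i=2  r:4+8=>12  c:2·1+0+0=>2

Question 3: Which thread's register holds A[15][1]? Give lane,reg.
r: 15->gid=7,r8=1  c: 1->c8=0,tid=0,i&1=1
L=7*4+0=28  i=0*4+1*2+1=3

28,3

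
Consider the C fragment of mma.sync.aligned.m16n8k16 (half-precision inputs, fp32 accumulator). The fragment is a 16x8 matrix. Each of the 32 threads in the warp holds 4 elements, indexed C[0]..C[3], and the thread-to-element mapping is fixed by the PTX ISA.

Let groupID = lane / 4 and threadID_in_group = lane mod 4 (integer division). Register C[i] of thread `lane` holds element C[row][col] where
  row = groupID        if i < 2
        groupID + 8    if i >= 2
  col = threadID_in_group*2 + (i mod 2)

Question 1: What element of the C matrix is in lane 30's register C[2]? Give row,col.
lane 30: gid=7 (30/4), tid=2 (30%4)
i=2: r=7+8=15, c=2*2+0=4

15,4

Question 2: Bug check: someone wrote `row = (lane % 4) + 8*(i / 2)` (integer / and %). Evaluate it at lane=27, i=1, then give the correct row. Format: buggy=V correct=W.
buggy=3 correct=6

`(lane % 4) + 8*(i / 2)`[27,1]->3
27: gid=6,tid=3
[1] (6+0,3*2+1) = (6,7)
row: 3 vs 6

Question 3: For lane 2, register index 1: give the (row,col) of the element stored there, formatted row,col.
0,5

2: grp=0,tig=2
[1] (0+0,2*2+1) = (0,5)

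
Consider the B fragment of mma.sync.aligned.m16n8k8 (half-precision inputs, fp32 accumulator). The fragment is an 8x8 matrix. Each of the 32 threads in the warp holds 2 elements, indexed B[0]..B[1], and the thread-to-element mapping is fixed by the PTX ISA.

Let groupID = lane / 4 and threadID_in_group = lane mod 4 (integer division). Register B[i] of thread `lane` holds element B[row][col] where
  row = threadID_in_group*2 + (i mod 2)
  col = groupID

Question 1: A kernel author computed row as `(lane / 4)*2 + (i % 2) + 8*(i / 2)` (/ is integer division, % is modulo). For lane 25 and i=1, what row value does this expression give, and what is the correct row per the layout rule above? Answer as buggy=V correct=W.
`(lane / 4)*2 + (i % 2) + 8*(i / 2)`[25,1]=>13
lane 25=>25/4=6, 25 mod 4=1
i=1  r:2·1+1=>3  c:6
row: 13 vs 3

buggy=13 correct=3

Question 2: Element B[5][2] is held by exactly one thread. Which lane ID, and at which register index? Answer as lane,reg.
c: 2->gid=2  r: 5->tid=2,i&1=1
L=2*4+2=10  i=1=1

10,1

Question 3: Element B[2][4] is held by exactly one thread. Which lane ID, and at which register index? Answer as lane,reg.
c=4→G=4  r=2→T=1,p=0
L=4*4+1=17  i=0=0

17,0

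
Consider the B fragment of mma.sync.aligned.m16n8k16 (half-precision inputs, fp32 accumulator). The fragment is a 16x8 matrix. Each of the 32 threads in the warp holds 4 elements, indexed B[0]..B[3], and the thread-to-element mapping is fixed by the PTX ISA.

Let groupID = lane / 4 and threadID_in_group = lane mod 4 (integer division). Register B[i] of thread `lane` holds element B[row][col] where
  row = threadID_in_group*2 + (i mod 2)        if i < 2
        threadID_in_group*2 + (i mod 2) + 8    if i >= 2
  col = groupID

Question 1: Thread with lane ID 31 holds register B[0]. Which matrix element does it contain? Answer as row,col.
6,7

lane 31: gid=7 (31/4), tid=3 (31%4)
i=0: r=3*2+0+0=6, c=gid=7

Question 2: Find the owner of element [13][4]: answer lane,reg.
c=4->g=4  r=13->rb=1,t=2,b0=1
L=4*4+2=18  i=1*2+1=3

18,3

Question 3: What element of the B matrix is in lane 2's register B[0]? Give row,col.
2: gid=0,tid=2
[0] (2*2+0+0,0) = (4,0)

4,0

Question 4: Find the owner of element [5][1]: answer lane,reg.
c=1→G=1  r=5→rhi=0,T=2,p=1
L=1*4+2=6  i=0*2+1=1

6,1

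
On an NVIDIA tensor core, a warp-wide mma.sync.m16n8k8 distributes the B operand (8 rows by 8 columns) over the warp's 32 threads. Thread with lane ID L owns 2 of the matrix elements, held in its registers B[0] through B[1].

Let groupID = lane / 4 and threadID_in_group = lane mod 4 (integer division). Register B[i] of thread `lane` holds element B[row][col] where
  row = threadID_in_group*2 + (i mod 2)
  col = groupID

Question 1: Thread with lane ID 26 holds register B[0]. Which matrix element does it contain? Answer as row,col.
4,6

L=26->g=26>>2=6, t=26&3=2
[0]->row 2·2+0=4  col g=6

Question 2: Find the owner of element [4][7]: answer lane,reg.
30,0

c=7⇒gr=7  r=4⇒th=2,odd=0
L=7*4+2=30  i=0=0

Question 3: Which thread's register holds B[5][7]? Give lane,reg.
30,1

c: 7->gid=7  r: 5->tid=2,i&1=1
L=7*4+2=30  i=1=1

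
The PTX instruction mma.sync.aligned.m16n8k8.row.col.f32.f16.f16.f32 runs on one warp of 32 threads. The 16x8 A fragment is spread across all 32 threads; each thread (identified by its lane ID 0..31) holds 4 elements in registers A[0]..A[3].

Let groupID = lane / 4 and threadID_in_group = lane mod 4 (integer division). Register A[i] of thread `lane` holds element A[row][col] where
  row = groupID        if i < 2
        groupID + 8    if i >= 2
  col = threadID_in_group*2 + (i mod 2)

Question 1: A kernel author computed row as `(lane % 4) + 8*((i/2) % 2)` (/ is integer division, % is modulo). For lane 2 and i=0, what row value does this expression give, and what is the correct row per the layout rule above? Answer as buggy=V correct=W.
`(lane % 4) + 8*((i/2) % 2)`[2,0]=>2
2: grp=0,tig=2
[0] (0+0,2*2+0) = (0,4)
row: 2 vs 0

buggy=2 correct=0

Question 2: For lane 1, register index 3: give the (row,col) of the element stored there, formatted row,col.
8,3

lane 1->1/4=0, 1 mod 4=1
i=3  r:0+8->8  c:2·1+1->3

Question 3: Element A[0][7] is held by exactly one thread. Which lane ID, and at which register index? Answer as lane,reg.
3,1

r=0⇒gr=0,Rb=0  c=7⇒th=3,odd=1
L=0*4+3=3  i=0*2+1=1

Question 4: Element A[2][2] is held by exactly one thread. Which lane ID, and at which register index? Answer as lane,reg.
9,0

r=2→G=2,rhi=0  c=2→T=1,p=0
L=2*4+1=9  i=0*2+0=0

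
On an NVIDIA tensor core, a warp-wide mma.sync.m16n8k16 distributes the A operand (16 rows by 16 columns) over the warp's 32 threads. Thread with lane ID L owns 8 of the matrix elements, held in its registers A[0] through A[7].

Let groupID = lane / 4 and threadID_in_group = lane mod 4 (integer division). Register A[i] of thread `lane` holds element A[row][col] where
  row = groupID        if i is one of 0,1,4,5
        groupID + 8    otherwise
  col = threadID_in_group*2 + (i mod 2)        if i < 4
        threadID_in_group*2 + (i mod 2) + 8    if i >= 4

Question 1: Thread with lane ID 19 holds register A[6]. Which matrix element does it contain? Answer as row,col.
12,14

lane 19: g=4 (19/4), t=3 (19%4)
i=6: r=4+8=12, c=3*2+0+8=14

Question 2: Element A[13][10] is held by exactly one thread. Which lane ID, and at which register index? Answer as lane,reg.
r=13⇒gr=5,Rb=1  c=10⇒Cb=1,th=1,odd=0
L=5*4+1=21  i=1*4+1*2+0=6

21,6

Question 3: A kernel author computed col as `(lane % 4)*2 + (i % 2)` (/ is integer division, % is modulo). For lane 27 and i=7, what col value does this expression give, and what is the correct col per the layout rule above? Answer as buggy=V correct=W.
buggy=7 correct=15

`(lane % 4)*2 + (i % 2)`[27,7]=>7
L=27=>grp=27>>2=6, tig=27&3=3
[7]=>row 6+8=14  col 3·2+1+8=15
col: 7 vs 15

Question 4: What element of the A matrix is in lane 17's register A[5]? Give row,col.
L=17→G=17>>2=4, T=17&3=1
[5]→row 4+0=4  col 1·2+1+8=11

4,11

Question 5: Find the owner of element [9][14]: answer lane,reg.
7,6

r=9⇒gr=1,Rb=1  c=14⇒Cb=1,th=3,odd=0
L=1*4+3=7  i=1*4+1*2+0=6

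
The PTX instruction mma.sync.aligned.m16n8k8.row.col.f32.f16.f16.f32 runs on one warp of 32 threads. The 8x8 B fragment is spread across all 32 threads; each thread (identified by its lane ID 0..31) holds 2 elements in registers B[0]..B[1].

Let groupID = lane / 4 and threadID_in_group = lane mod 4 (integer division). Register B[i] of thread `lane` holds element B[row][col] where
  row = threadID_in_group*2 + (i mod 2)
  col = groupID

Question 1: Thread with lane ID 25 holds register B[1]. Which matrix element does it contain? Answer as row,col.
3,6

L=25->gid=25>>2=6, tid=25&3=1
[1]->row 1·2+1=3  col gid=6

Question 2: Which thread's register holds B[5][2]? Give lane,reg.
c:2=>grp=2  r:5=>tig=2,lo=1
L=2*4+2=10  i=1=1

10,1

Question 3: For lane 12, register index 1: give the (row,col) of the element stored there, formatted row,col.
lane 12: gr=3 (12/4), th=0 (12%4)
i=1: r=0*2+1=1, c=gr=3

1,3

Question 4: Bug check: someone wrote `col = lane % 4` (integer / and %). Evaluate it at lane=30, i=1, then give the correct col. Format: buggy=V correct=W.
`lane % 4`[30,1]=>2
L=30=>grp=30>>2=7, tig=30&3=2
[1]=>row 2·2+1=5  col grp=7
col: 2 vs 7

buggy=2 correct=7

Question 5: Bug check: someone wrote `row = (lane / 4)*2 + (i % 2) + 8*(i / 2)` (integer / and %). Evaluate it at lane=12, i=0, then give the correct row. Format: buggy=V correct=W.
`(lane / 4)*2 + (i % 2) + 8*(i / 2)`[12,0]→6
12: G=3,T=0
[0] (0*2+0,3) = (0,3)
row: 6 vs 0

buggy=6 correct=0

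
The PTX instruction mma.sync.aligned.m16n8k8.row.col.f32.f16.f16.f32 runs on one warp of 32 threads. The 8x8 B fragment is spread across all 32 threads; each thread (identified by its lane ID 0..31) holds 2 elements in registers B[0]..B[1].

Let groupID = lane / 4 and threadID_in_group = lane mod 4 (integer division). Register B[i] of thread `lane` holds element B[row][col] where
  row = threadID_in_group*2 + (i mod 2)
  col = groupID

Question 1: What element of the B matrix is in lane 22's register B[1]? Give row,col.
lane 22⇒22/4=5, 22 mod 4=2
i=1  r:2·2+1⇒5  c:5

5,5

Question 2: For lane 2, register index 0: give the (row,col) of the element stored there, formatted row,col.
4,0

2: G=0,T=2
[0] (2*2+0,0) = (4,0)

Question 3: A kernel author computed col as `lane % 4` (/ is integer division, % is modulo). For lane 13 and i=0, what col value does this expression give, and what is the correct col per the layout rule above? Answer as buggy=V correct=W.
`lane % 4`[13,0]->1
lane 13: gid=3 (13/4), tid=1 (13%4)
i=0: r=1*2+0=2, c=gid=3
col: 1 vs 3

buggy=1 correct=3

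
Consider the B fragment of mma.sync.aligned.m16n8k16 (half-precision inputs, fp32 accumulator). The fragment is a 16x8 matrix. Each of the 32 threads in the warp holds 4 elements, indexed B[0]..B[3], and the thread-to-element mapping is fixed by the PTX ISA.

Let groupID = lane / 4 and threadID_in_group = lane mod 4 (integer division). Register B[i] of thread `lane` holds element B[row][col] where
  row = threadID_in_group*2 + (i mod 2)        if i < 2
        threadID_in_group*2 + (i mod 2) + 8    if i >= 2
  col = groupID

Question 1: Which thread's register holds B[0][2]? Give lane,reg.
8,0

c: 2->gid=2  r: 0->r8=0,tid=0,i&1=0
L=2*4+0=8  i=0*2+0=0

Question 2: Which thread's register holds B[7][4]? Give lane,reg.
c=4→G=4  r=7→rhi=0,T=3,p=1
L=4*4+3=19  i=0*2+1=1

19,1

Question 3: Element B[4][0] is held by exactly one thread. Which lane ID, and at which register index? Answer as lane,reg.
2,0

c=0->g=0  r=4->rb=0,t=2,b0=0
L=0*4+2=2  i=0*2+0=0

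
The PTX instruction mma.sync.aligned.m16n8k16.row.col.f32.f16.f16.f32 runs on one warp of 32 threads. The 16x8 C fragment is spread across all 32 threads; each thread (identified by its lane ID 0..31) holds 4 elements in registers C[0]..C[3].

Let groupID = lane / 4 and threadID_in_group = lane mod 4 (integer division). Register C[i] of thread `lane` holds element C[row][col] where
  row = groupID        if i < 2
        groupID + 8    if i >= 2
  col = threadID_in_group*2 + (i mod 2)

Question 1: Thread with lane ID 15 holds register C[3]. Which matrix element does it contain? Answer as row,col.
11,7

lane 15->15/4=3, 15 mod 4=3
i=3  r:3+8->11  c:2·3+1->7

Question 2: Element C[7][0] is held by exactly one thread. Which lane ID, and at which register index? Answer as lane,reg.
r=7⇒gr=7,Rb=0  c=0⇒th=0,odd=0
L=7*4+0=28  i=0*2+0=0

28,0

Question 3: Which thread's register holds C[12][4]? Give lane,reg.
18,2

r: 12->gid=4,r8=1  c: 4->tid=2,i&1=0
L=4*4+2=18  i=1*2+0=2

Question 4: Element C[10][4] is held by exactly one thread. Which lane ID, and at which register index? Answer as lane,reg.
r:10=>grp=2,rB=1  c:4=>tig=2,lo=0
L=2*4+2=10  i=1*2+0=2

10,2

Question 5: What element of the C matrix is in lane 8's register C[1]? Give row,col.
8: g=2,t=0
[1] (2+0,0*2+1) = (2,1)

2,1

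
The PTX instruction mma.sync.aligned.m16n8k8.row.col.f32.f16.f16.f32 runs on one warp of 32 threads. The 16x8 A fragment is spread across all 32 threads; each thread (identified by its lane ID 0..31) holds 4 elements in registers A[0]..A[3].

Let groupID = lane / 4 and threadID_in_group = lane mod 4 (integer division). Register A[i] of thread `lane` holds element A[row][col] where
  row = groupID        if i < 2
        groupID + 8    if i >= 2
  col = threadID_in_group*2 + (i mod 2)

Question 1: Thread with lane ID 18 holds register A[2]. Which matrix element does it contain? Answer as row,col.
lane 18->18/4=4, 18 mod 4=2
i=2  r:4+8->12  c:2·2+0->4

12,4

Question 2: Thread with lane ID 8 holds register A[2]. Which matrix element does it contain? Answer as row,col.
8: gr=2,th=0
[2] (2+8,0*2+0) = (10,0)

10,0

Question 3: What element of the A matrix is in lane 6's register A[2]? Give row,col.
9,4

L=6->gid=6>>2=1, tid=6&3=2
[2]->row 1+8=9  col 2·2+0=4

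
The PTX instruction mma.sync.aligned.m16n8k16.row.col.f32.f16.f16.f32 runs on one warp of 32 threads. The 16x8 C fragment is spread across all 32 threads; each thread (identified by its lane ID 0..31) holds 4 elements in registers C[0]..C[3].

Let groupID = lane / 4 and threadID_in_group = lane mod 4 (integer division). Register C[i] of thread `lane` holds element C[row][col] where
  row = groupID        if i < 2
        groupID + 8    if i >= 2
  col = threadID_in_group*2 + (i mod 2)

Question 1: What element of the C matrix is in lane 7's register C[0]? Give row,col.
7: gid=1,tid=3
[0] (1+0,3*2+0) = (1,6)

1,6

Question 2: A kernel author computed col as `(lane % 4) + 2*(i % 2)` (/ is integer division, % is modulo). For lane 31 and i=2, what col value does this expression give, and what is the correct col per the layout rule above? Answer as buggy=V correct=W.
buggy=3 correct=6

`(lane % 4) + 2*(i % 2)`[31,2]=>3
L=31=>grp=31>>2=7, tig=31&3=3
[2]=>row 7+8=15  col 3·2+0=6
col: 3 vs 6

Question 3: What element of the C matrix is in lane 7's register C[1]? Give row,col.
1,7

7: gid=1,tid=3
[1] (1+0,3*2+1) = (1,7)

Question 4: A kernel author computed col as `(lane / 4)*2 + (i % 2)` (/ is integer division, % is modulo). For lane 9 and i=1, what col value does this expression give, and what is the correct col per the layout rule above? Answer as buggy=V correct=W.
`(lane / 4)*2 + (i % 2)`[9,1]->5
9: g=2,t=1
[1] (2+0,1*2+1) = (2,3)
col: 5 vs 3

buggy=5 correct=3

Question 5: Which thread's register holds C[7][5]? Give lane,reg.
r=7->g=7,rb=0  c=5->t=2,b0=1
L=7*4+2=30  i=0*2+1=1

30,1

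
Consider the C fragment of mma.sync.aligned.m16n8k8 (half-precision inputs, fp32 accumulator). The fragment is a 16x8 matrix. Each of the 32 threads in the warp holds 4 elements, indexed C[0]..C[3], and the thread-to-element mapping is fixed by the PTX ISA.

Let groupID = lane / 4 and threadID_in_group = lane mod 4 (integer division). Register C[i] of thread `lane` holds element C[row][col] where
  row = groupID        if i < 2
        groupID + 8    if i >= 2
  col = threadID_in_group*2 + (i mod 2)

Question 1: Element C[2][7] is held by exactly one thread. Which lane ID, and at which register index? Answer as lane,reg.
r:2=>grp=2,rB=0  c:7=>tig=3,lo=1
L=2*4+3=11  i=0*2+1=1

11,1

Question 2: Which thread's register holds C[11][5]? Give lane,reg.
14,3

r=11->g=3,rb=1  c=5->t=2,b0=1
L=3*4+2=14  i=1*2+1=3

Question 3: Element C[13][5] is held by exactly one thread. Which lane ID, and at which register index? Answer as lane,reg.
r=13->g=5,rb=1  c=5->t=2,b0=1
L=5*4+2=22  i=1*2+1=3

22,3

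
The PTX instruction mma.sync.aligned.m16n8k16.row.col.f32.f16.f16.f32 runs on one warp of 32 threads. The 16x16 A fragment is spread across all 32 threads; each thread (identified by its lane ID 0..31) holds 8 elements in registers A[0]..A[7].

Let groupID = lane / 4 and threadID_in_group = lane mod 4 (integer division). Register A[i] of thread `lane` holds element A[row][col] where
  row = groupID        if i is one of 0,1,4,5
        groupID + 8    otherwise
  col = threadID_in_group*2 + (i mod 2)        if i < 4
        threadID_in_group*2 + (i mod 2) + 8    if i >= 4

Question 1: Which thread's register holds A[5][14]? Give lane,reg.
r:5=>grp=5,rB=0  c:14=>cB=1,tig=3,lo=0
L=5*4+3=23  i=1*4+0*2+0=4

23,4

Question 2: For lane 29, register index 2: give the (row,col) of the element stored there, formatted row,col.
lane 29=>29/4=7, 29 mod 4=1
i=2  r:7+8=>15  c:2·1+0+0=>2

15,2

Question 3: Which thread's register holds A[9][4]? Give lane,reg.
6,2

r: 9->gid=1,r8=1  c: 4->c8=0,tid=2,i&1=0
L=1*4+2=6  i=0*4+1*2+0=2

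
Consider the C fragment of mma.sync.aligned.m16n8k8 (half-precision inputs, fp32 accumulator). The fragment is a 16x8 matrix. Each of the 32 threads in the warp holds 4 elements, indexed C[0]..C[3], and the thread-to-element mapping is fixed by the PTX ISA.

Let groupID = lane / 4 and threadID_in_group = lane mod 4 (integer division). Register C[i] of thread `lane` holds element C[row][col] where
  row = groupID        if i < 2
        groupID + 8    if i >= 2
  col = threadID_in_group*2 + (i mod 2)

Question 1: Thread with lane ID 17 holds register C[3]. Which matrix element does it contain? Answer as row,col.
lane 17→17/4=4, 17 mod 4=1
i=3  r:4+8→12  c:2·1+1→3

12,3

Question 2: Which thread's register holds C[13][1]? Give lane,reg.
r=13→G=5,rhi=1  c=1→T=0,p=1
L=5*4+0=20  i=1*2+1=3

20,3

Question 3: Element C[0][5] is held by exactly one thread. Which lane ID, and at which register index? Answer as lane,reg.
r: 0->gid=0,r8=0  c: 5->tid=2,i&1=1
L=0*4+2=2  i=0*2+1=1

2,1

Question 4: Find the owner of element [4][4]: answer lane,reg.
18,0

r: 4->gid=4,r8=0  c: 4->tid=2,i&1=0
L=4*4+2=18  i=0*2+0=0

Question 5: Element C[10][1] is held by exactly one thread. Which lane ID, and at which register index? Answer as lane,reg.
8,3

r=10->g=2,rb=1  c=1->t=0,b0=1
L=2*4+0=8  i=1*2+1=3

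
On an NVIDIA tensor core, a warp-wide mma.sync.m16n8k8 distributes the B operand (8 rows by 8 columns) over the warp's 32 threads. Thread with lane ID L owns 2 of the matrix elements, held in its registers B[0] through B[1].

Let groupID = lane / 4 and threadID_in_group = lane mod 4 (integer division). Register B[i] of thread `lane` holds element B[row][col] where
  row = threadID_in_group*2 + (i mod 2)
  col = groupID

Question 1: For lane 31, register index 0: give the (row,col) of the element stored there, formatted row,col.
6,7

lane 31: grp=7 (31/4), tig=3 (31%4)
i=0: r=3*2+0=6, c=grp=7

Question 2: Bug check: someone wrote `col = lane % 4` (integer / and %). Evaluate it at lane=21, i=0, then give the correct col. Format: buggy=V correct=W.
`lane % 4`[21,0]=>1
L=21=>grp=21>>2=5, tig=21&3=1
[0]=>row 1·2+0=2  col grp=5
col: 1 vs 5

buggy=1 correct=5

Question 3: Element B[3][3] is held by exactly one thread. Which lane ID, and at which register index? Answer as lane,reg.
13,1

c:3=>grp=3  r:3=>tig=1,lo=1
L=3*4+1=13  i=1=1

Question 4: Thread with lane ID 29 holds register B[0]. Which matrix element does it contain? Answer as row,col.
29: G=7,T=1
[0] (1*2+0,7) = (2,7)

2,7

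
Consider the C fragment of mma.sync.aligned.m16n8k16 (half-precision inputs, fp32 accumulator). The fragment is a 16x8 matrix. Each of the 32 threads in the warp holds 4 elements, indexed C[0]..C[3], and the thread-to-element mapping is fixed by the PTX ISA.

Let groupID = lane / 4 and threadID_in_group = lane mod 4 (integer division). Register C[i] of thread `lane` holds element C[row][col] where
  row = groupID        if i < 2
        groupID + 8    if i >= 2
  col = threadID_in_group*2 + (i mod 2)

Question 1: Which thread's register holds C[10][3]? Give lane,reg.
9,3

r=10->g=2,rb=1  c=3->t=1,b0=1
L=2*4+1=9  i=1*2+1=3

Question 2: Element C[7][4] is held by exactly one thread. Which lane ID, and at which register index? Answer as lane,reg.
30,0

r=7->g=7,rb=0  c=4->t=2,b0=0
L=7*4+2=30  i=0*2+0=0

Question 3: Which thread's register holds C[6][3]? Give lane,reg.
25,1

r:6=>grp=6,rB=0  c:3=>tig=1,lo=1
L=6*4+1=25  i=0*2+1=1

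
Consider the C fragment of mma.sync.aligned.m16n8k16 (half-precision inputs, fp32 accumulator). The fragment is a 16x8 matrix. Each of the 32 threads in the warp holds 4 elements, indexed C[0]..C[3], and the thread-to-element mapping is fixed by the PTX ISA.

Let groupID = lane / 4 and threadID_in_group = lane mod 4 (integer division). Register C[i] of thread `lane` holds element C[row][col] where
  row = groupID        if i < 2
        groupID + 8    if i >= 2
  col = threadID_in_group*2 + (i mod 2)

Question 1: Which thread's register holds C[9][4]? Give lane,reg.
6,2

r=9⇒gr=1,Rb=1  c=4⇒th=2,odd=0
L=1*4+2=6  i=1*2+0=2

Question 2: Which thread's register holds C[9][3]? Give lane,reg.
r=9->g=1,rb=1  c=3->t=1,b0=1
L=1*4+1=5  i=1*2+1=3

5,3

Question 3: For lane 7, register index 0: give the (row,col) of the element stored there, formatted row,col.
1,6

L=7->gid=7>>2=1, tid=7&3=3
[0]->row 1+0=1  col 3·2+0=6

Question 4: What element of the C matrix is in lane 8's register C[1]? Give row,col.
8: G=2,T=0
[1] (2+0,0*2+1) = (2,1)

2,1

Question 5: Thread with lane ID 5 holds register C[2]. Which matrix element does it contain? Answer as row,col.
L=5→G=5>>2=1, T=5&3=1
[2]→row 1+8=9  col 1·2+0=2

9,2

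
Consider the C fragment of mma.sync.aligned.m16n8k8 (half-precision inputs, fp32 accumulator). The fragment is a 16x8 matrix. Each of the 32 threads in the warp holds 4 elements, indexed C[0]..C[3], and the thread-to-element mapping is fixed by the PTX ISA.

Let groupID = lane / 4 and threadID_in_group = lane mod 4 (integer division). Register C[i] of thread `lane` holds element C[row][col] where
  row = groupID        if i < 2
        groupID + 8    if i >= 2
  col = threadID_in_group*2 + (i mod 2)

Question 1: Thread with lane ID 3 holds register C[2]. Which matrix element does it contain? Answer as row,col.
8,6

L=3⇒gr=3>>2=0, th=3&3=3
[2]⇒row 0+8=8  col 3·2+0=6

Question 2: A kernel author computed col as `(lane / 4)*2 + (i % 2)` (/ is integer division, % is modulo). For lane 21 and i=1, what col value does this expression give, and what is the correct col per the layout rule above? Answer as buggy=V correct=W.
buggy=11 correct=3

`(lane / 4)*2 + (i % 2)`[21,1]⇒11
lane 21: gr=5 (21/4), th=1 (21%4)
i=1: r=5+0=5, c=1*2+1=3
col: 11 vs 3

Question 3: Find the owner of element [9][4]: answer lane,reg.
6,2

r=9⇒gr=1,Rb=1  c=4⇒th=2,odd=0
L=1*4+2=6  i=1*2+0=2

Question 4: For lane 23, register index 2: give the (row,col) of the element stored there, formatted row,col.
13,6

lane 23: G=5 (23/4), T=3 (23%4)
i=2: r=5+8=13, c=3*2+0=6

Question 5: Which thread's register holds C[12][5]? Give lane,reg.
18,3

r=12→G=4,rhi=1  c=5→T=2,p=1
L=4*4+2=18  i=1*2+1=3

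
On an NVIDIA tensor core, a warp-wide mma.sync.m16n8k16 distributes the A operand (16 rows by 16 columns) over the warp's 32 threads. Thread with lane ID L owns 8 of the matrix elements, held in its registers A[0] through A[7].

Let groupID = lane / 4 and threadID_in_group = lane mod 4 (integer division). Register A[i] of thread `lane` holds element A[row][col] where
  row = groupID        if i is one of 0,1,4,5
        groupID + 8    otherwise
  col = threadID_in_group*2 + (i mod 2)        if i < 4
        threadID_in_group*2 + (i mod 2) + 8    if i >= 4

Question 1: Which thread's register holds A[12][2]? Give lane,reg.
r=12->g=4,rb=1  c=2->cb=0,t=1,b0=0
L=4*4+1=17  i=0*4+1*2+0=2

17,2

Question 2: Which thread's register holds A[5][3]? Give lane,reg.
21,1

r: 5->gid=5,r8=0  c: 3->c8=0,tid=1,i&1=1
L=5*4+1=21  i=0*4+0*2+1=1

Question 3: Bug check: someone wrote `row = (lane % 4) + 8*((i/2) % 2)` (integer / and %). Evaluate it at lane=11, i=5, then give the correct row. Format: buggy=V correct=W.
buggy=3 correct=2

`(lane % 4) + 8*((i/2) % 2)`[11,5]⇒3
lane 11⇒11/4=2, 11 mod 4=3
i=5  r:2+0⇒2  c:2·3+1+8⇒15
row: 3 vs 2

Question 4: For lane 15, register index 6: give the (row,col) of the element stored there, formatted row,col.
lane 15: gid=3 (15/4), tid=3 (15%4)
i=6: r=3+8=11, c=3*2+0+8=14

11,14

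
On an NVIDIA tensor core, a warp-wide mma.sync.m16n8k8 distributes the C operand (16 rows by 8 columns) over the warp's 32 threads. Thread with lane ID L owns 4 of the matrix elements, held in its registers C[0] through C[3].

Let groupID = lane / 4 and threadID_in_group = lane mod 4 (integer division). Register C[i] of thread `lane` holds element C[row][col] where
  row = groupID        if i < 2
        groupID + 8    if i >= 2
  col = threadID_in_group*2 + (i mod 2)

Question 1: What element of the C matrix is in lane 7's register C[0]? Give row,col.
lane 7: g=1 (7/4), t=3 (7%4)
i=0: r=1+0=1, c=3*2+0=6

1,6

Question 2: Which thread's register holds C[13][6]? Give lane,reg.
23,2

r:13=>grp=5,rB=1  c:6=>tig=3,lo=0
L=5*4+3=23  i=1*2+0=2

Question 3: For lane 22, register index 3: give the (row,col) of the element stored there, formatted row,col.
13,5

22: G=5,T=2
[3] (5+8,2*2+1) = (13,5)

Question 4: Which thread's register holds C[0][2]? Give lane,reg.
1,0

r=0->g=0,rb=0  c=2->t=1,b0=0
L=0*4+1=1  i=0*2+0=0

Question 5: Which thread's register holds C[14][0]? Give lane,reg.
24,2

r=14->g=6,rb=1  c=0->t=0,b0=0
L=6*4+0=24  i=1*2+0=2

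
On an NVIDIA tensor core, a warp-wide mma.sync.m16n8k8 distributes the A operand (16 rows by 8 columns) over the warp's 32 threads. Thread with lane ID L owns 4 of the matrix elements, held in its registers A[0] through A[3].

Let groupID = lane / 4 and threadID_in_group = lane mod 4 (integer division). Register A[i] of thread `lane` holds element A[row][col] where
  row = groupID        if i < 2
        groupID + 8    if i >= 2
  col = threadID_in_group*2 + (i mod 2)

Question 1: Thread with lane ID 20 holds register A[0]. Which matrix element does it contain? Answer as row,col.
lane 20: g=5 (20/4), t=0 (20%4)
i=0: r=5+0=5, c=0*2+0=0

5,0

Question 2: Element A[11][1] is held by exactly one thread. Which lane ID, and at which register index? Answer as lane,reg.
12,3

r=11⇒gr=3,Rb=1  c=1⇒th=0,odd=1
L=3*4+0=12  i=1*2+1=3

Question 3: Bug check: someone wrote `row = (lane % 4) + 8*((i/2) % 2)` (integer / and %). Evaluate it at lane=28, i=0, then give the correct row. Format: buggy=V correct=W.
buggy=0 correct=7

`(lane % 4) + 8*((i/2) % 2)`[28,0]⇒0
L=28⇒gr=28>>2=7, th=28&3=0
[0]⇒row 7+0=7  col 0·2+0=0
row: 0 vs 7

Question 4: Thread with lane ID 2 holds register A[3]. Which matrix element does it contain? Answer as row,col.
L=2=>grp=2>>2=0, tig=2&3=2
[3]=>row 0+8=8  col 2·2+1=5

8,5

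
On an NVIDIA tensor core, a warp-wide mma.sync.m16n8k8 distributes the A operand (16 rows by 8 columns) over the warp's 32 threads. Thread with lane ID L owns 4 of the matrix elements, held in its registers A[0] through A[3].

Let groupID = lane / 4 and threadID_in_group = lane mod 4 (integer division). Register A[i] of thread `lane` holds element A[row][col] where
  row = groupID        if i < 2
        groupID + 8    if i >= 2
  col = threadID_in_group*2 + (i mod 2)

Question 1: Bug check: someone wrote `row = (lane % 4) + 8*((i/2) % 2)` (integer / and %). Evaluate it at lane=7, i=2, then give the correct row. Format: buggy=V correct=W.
buggy=11 correct=9

`(lane % 4) + 8*((i/2) % 2)`[7,2]->11
L=7->g=7>>2=1, t=7&3=3
[2]->row 1+8=9  col 3·2+0=6
row: 11 vs 9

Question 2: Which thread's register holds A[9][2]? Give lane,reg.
r=9⇒gr=1,Rb=1  c=2⇒th=1,odd=0
L=1*4+1=5  i=1*2+0=2

5,2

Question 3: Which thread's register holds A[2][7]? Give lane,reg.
r=2→G=2,rhi=0  c=7→T=3,p=1
L=2*4+3=11  i=0*2+1=1

11,1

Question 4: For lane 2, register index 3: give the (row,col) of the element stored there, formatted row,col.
8,5

L=2->g=2>>2=0, t=2&3=2
[3]->row 0+8=8  col 2·2+1=5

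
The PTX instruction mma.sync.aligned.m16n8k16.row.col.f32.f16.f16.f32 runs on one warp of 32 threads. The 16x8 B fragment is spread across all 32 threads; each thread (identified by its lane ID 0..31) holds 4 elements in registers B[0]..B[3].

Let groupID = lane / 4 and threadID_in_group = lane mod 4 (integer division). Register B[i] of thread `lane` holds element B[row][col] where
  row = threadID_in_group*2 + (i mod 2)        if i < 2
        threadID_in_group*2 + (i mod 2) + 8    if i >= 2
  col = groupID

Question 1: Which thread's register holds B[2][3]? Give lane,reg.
13,0

c=3⇒gr=3  r=2⇒Rb=0,th=1,odd=0
L=3*4+1=13  i=0*2+0=0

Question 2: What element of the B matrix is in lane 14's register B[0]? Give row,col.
L=14->g=14>>2=3, t=14&3=2
[0]->row 2·2+0+0=4  col g=3

4,3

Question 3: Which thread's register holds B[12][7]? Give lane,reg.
c:7=>grp=7  r:12=>rB=1,tig=2,lo=0
L=7*4+2=30  i=1*2+0=2

30,2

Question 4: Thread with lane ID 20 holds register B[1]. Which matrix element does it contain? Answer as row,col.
1,5

lane 20: G=5 (20/4), T=0 (20%4)
i=1: r=0*2+1+0=1, c=G=5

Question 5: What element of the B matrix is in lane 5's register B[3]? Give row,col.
11,1

lane 5: gr=1 (5/4), th=1 (5%4)
i=3: r=1*2+1+8=11, c=gr=1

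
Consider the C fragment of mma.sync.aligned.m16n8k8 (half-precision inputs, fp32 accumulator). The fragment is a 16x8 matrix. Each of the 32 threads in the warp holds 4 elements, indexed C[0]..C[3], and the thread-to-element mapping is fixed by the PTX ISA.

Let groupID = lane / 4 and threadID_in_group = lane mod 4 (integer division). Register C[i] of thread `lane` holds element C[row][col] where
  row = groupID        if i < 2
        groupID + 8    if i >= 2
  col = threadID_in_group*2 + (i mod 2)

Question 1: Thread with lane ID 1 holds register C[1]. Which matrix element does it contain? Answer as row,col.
lane 1->1/4=0, 1 mod 4=1
i=1  r:0+0->0  c:2·1+1->3

0,3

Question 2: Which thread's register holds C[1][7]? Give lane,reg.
7,1

r=1->g=1,rb=0  c=7->t=3,b0=1
L=1*4+3=7  i=0*2+1=1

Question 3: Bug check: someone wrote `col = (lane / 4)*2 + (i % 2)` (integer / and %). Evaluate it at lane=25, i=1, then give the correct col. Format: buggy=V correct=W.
`(lane / 4)*2 + (i % 2)`[25,1]→13
lane 25→25/4=6, 25 mod 4=1
i=1  r:6+0→6  c:2·1+1→3
col: 13 vs 3

buggy=13 correct=3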